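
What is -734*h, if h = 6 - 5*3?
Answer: 6606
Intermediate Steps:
h = -9 (h = 6 - 15 = -9)
-734*h = -734*(-9) = 6606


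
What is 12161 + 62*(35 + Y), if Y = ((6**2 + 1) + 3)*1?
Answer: 16811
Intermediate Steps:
Y = 40 (Y = ((36 + 1) + 3)*1 = (37 + 3)*1 = 40*1 = 40)
12161 + 62*(35 + Y) = 12161 + 62*(35 + 40) = 12161 + 62*75 = 12161 + 4650 = 16811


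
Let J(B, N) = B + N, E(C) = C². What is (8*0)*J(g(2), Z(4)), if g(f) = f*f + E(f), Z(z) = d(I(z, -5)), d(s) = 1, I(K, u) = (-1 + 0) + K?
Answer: 0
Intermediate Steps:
I(K, u) = -1 + K
Z(z) = 1
g(f) = 2*f² (g(f) = f*f + f² = f² + f² = 2*f²)
(8*0)*J(g(2), Z(4)) = (8*0)*(2*2² + 1) = 0*(2*4 + 1) = 0*(8 + 1) = 0*9 = 0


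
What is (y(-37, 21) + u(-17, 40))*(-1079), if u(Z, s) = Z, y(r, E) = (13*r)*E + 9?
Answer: 10907611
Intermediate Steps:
y(r, E) = 9 + 13*E*r (y(r, E) = 13*E*r + 9 = 9 + 13*E*r)
(y(-37, 21) + u(-17, 40))*(-1079) = ((9 + 13*21*(-37)) - 17)*(-1079) = ((9 - 10101) - 17)*(-1079) = (-10092 - 17)*(-1079) = -10109*(-1079) = 10907611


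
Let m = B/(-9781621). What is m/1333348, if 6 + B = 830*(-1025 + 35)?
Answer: 410853/6521152398554 ≈ 6.3003e-8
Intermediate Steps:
B = -821706 (B = -6 + 830*(-1025 + 35) = -6 + 830*(-990) = -6 - 821700 = -821706)
m = 821706/9781621 (m = -821706/(-9781621) = -821706*(-1/9781621) = 821706/9781621 ≈ 0.084005)
m/1333348 = (821706/9781621)/1333348 = (821706/9781621)*(1/1333348) = 410853/6521152398554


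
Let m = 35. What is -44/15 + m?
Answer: 481/15 ≈ 32.067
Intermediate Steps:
-44/15 + m = -44/15 + 35 = 481/15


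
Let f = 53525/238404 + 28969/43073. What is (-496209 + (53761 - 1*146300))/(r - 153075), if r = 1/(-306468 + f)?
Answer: 1852814610219584032340/481733435129135974617 ≈ 3.8461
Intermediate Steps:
f = 9211807801/10268775492 (f = 53525*(1/238404) + 28969*(1/43073) = 53525/238404 + 28969/43073 = 9211807801/10268775492 ≈ 0.89707)
r = -10268775492/3147041875674455 (r = 1/(-306468 + 9211807801/10268775492) = 1/(-3147041875674455/10268775492) = -10268775492/3147041875674455 ≈ -3.2630e-6)
(-496209 + (53761 - 1*146300))/(r - 153075) = (-496209 + (53761 - 1*146300))/(-10268775492/3147041875674455 - 153075) = (-496209 + (53761 - 146300))/(-481733435129135974617/3147041875674455) = (-496209 - 92539)*(-3147041875674455/481733435129135974617) = -588748*(-3147041875674455/481733435129135974617) = 1852814610219584032340/481733435129135974617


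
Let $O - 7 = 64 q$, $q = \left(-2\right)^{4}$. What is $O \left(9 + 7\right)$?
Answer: $16496$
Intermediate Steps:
$q = 16$
$O = 1031$ ($O = 7 + 64 \cdot 16 = 7 + 1024 = 1031$)
$O \left(9 + 7\right) = 1031 \left(9 + 7\right) = 1031 \cdot 16 = 16496$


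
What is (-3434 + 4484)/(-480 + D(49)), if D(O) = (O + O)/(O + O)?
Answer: -1050/479 ≈ -2.1921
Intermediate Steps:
D(O) = 1 (D(O) = (2*O)/((2*O)) = (2*O)*(1/(2*O)) = 1)
(-3434 + 4484)/(-480 + D(49)) = (-3434 + 4484)/(-480 + 1) = 1050/(-479) = 1050*(-1/479) = -1050/479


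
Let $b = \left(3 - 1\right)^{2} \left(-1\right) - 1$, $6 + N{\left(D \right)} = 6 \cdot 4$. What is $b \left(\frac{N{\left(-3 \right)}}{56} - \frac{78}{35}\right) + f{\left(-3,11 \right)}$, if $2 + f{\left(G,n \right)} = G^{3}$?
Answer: $- \frac{545}{28} \approx -19.464$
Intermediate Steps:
$N{\left(D \right)} = 18$ ($N{\left(D \right)} = -6 + 6 \cdot 4 = -6 + 24 = 18$)
$f{\left(G,n \right)} = -2 + G^{3}$
$b = -5$ ($b = 2^{2} \left(-1\right) - 1 = 4 \left(-1\right) - 1 = -4 - 1 = -5$)
$b \left(\frac{N{\left(-3 \right)}}{56} - \frac{78}{35}\right) + f{\left(-3,11 \right)} = - 5 \left(\frac{18}{56} - \frac{78}{35}\right) + \left(-2 + \left(-3\right)^{3}\right) = - 5 \left(18 \cdot \frac{1}{56} - \frac{78}{35}\right) - 29 = - 5 \left(\frac{9}{28} - \frac{78}{35}\right) - 29 = \left(-5\right) \left(- \frac{267}{140}\right) - 29 = \frac{267}{28} - 29 = - \frac{545}{28}$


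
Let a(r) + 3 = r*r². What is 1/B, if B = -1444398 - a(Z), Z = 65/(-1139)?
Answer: -1477648619/2134308276765880 ≈ -6.9233e-7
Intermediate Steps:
Z = -65/1139 (Z = 65*(-1/1139) = -65/1139 ≈ -0.057068)
a(r) = -3 + r³ (a(r) = -3 + r*r² = -3 + r³)
B = -2134308276765880/1477648619 (B = -1444398 - (-3 + (-65/1139)³) = -1444398 - (-3 - 274625/1477648619) = -1444398 - 1*(-4433220482/1477648619) = -1444398 + 4433220482/1477648619 = -2134308276765880/1477648619 ≈ -1.4444e+6)
1/B = 1/(-2134308276765880/1477648619) = -1477648619/2134308276765880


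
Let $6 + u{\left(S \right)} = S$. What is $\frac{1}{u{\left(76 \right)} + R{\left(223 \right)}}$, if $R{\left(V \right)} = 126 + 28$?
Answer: $\frac{1}{224} \approx 0.0044643$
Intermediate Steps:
$u{\left(S \right)} = -6 + S$
$R{\left(V \right)} = 154$
$\frac{1}{u{\left(76 \right)} + R{\left(223 \right)}} = \frac{1}{\left(-6 + 76\right) + 154} = \frac{1}{70 + 154} = \frac{1}{224}$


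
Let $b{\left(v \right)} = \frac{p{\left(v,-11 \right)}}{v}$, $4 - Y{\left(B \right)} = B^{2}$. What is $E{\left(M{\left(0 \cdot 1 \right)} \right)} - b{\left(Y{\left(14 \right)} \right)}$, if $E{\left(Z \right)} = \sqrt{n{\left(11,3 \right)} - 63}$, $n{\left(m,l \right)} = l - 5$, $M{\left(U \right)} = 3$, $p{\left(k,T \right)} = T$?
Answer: $- \frac{11}{192} + i \sqrt{65} \approx -0.057292 + 8.0623 i$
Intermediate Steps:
$n{\left(m,l \right)} = -5 + l$
$Y{\left(B \right)} = 4 - B^{2}$
$b{\left(v \right)} = - \frac{11}{v}$
$E{\left(Z \right)} = i \sqrt{65}$ ($E{\left(Z \right)} = \sqrt{\left(-5 + 3\right) - 63} = \sqrt{-2 - 63} = \sqrt{-65} = i \sqrt{65}$)
$E{\left(M{\left(0 \cdot 1 \right)} \right)} - b{\left(Y{\left(14 \right)} \right)} = i \sqrt{65} - - \frac{11}{4 - 14^{2}} = i \sqrt{65} - - \frac{11}{4 - 196} = i \sqrt{65} - - \frac{11}{-192} = i \sqrt{65} - \left(-11\right) \left(- \frac{1}{192}\right) = i \sqrt{65} - \frac{11}{192} = - \frac{11}{192} + i \sqrt{65}$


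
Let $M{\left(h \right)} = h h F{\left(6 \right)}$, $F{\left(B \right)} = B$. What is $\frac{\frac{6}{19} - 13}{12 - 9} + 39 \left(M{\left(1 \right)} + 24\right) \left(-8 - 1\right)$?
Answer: $- \frac{600451}{57} \approx -10534.0$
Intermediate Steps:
$M{\left(h \right)} = 6 h^{2}$ ($M{\left(h \right)} = h h 6 = h^{2} \cdot 6 = 6 h^{2}$)
$\frac{\frac{6}{19} - 13}{12 - 9} + 39 \left(M{\left(1 \right)} + 24\right) \left(-8 - 1\right) = \frac{\frac{6}{19} - 13}{12 - 9} + 39 \left(6 \cdot 1^{2} + 24\right) \left(-8 - 1\right) = \frac{6 \cdot \frac{1}{19} - 13}{3} + 39 \left(6 \cdot 1 + 24\right) \left(-9\right) = \left(\frac{6}{19} - 13\right) \frac{1}{3} + 39 \left(6 + 24\right) \left(-9\right) = \left(- \frac{241}{19}\right) \frac{1}{3} + 39 \cdot 30 \left(-9\right) = - \frac{241}{57} + 39 \left(-270\right) = - \frac{241}{57} - 10530 = - \frac{600451}{57}$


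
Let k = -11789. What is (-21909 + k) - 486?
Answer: -34184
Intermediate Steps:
(-21909 + k) - 486 = (-21909 - 11789) - 486 = -33698 - 486 = -34184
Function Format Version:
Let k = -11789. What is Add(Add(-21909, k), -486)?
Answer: -34184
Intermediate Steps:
Add(Add(-21909, k), -486) = Add(Add(-21909, -11789), -486) = Add(-33698, -486) = -34184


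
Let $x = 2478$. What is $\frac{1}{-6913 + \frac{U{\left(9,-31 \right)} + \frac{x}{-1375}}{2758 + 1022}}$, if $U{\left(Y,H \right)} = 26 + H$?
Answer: $- \frac{5197500}{35930326853} \approx -0.00014465$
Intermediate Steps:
$\frac{1}{-6913 + \frac{U{\left(9,-31 \right)} + \frac{x}{-1375}}{2758 + 1022}} = \frac{1}{-6913 + \frac{\left(26 - 31\right) + \frac{2478}{-1375}}{2758 + 1022}} = \frac{1}{-6913 + \frac{-5 + 2478 \left(- \frac{1}{1375}\right)}{3780}} = \frac{1}{-6913 + \left(-5 - \frac{2478}{1375}\right) \frac{1}{3780}} = \frac{1}{-6913 - \frac{9353}{5197500}} = \frac{1}{- \frac{35930326853}{5197500}} = - \frac{5197500}{35930326853}$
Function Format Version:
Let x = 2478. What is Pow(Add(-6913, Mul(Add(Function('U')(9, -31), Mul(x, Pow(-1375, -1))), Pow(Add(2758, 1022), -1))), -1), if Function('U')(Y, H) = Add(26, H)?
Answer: Rational(-5197500, 35930326853) ≈ -0.00014465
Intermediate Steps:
Pow(Add(-6913, Mul(Add(Function('U')(9, -31), Mul(x, Pow(-1375, -1))), Pow(Add(2758, 1022), -1))), -1) = Pow(Add(-6913, Mul(Add(Add(26, -31), Mul(2478, Pow(-1375, -1))), Pow(Add(2758, 1022), -1))), -1) = Pow(Add(-6913, Mul(Add(-5, Mul(2478, Rational(-1, 1375))), Pow(3780, -1))), -1) = Pow(Add(-6913, Mul(Add(-5, Rational(-2478, 1375)), Rational(1, 3780))), -1) = Pow(Add(-6913, Mul(Rational(-9353, 1375), Rational(1, 3780))), -1) = Pow(Add(-6913, Rational(-9353, 5197500)), -1) = Pow(Rational(-35930326853, 5197500), -1) = Rational(-5197500, 35930326853)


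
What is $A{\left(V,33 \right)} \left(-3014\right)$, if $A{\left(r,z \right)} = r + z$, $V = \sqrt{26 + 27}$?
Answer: $-99462 - 3014 \sqrt{53} \approx -1.214 \cdot 10^{5}$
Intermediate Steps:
$V = \sqrt{53} \approx 7.2801$
$A{\left(V,33 \right)} \left(-3014\right) = \left(\sqrt{53} + 33\right) \left(-3014\right) = \left(33 + \sqrt{53}\right) \left(-3014\right) = -99462 - 3014 \sqrt{53}$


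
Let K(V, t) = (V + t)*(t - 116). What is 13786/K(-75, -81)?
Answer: 6893/15366 ≈ 0.44859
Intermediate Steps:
K(V, t) = (-116 + t)*(V + t) (K(V, t) = (V + t)*(-116 + t) = (-116 + t)*(V + t))
13786/K(-75, -81) = 13786/((-81)² - 116*(-75) - 116*(-81) - 75*(-81)) = 13786/(6561 + 8700 + 9396 + 6075) = 13786/30732 = 13786*(1/30732) = 6893/15366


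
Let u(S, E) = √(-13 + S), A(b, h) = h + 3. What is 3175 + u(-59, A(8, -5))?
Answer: 3175 + 6*I*√2 ≈ 3175.0 + 8.4853*I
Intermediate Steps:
A(b, h) = 3 + h
3175 + u(-59, A(8, -5)) = 3175 + √(-13 - 59) = 3175 + √(-72) = 3175 + 6*I*√2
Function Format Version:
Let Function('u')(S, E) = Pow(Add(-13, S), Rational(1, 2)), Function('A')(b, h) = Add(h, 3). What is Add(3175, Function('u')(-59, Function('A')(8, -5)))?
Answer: Add(3175, Mul(6, I, Pow(2, Rational(1, 2)))) ≈ Add(3175.0, Mul(8.4853, I))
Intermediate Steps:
Function('A')(b, h) = Add(3, h)
Add(3175, Function('u')(-59, Function('A')(8, -5))) = Add(3175, Pow(Add(-13, -59), Rational(1, 2))) = Add(3175, Pow(-72, Rational(1, 2))) = Add(3175, Mul(6, I, Pow(2, Rational(1, 2))))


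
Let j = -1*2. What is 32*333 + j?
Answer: 10654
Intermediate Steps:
j = -2
32*333 + j = 32*333 - 2 = 10656 - 2 = 10654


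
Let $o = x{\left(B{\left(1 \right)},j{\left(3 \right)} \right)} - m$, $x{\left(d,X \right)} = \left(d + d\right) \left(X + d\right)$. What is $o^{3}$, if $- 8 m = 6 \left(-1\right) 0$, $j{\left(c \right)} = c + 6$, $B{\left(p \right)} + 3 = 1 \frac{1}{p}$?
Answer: $-21952$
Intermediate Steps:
$B{\left(p \right)} = -3 + \frac{1}{p}$ ($B{\left(p \right)} = -3 + 1 \frac{1}{p} = -3 + \frac{1}{p}$)
$j{\left(c \right)} = 6 + c$
$m = 0$ ($m = - \frac{6 \left(-1\right) 0}{8} = - \frac{\left(-6\right) 0}{8} = \left(- \frac{1}{8}\right) 0 = 0$)
$x{\left(d,X \right)} = 2 d \left(X + d\right)$
$o = -28$ ($o = 2 \left(-3 + 1^{-1}\right) \left(\left(6 + 3\right) - \left(3 - 1^{-1}\right)\right) - 0 = 2 \left(-3 + 1\right) \left(9 + \left(-3 + 1\right)\right) + 0 = 2 \left(-2\right) \left(9 - 2\right) + 0 = 2 \left(-2\right) 7 + 0 = -28 + 0 = -28$)
$o^{3} = \left(-28\right)^{3} = -21952$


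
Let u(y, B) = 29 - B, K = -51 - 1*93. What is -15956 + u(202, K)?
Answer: -15783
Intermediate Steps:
K = -144 (K = -51 - 93 = -144)
-15956 + u(202, K) = -15956 + (29 - 1*(-144)) = -15956 + (29 + 144) = -15956 + 173 = -15783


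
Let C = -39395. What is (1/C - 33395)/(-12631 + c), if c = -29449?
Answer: 657798013/828870800 ≈ 0.79361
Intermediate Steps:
(1/C - 33395)/(-12631 + c) = (1/(-39395) - 33395)/(-12631 - 29449) = (-1/39395 - 33395)/(-42080) = -1315596026/39395*(-1/42080) = 657798013/828870800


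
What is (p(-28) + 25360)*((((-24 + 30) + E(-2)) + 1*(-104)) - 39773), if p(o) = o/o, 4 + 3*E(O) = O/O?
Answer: -1011193792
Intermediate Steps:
E(O) = -1 (E(O) = -4/3 + (O/O)/3 = -4/3 + (⅓)*1 = -4/3 + ⅓ = -1)
p(o) = 1
(p(-28) + 25360)*((((-24 + 30) + E(-2)) + 1*(-104)) - 39773) = (1 + 25360)*((((-24 + 30) - 1) + 1*(-104)) - 39773) = 25361*(((6 - 1) - 104) - 39773) = 25361*((5 - 104) - 39773) = 25361*(-99 - 39773) = 25361*(-39872) = -1011193792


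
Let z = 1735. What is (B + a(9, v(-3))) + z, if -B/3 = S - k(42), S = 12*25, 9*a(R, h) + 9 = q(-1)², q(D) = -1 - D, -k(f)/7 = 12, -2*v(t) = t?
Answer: 582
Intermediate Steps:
v(t) = -t/2
k(f) = -84 (k(f) = -7*12 = -84)
a(R, h) = -1 (a(R, h) = -1 + (-1 - 1*(-1))²/9 = -1 + (-1 + 1)²/9 = -1 + (⅑)*0² = -1 + (⅑)*0 = -1 + 0 = -1)
S = 300
B = -1152 (B = -3*(300 - 1*(-84)) = -3*(300 + 84) = -3*384 = -1152)
(B + a(9, v(-3))) + z = (-1152 - 1) + 1735 = -1153 + 1735 = 582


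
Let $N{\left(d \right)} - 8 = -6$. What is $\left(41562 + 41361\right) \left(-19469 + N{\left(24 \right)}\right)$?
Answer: $-1614262041$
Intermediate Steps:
$N{\left(d \right)} = 2$ ($N{\left(d \right)} = 8 - 6 = 2$)
$\left(41562 + 41361\right) \left(-19469 + N{\left(24 \right)}\right) = \left(41562 + 41361\right) \left(-19469 + 2\right) = 82923 \left(-19467\right) = -1614262041$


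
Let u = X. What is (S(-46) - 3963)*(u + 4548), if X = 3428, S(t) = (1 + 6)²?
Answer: -31218064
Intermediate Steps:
S(t) = 49 (S(t) = 7² = 49)
u = 3428
(S(-46) - 3963)*(u + 4548) = (49 - 3963)*(3428 + 4548) = -3914*7976 = -31218064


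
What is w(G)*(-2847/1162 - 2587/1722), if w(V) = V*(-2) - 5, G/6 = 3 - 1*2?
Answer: 4801667/71463 ≈ 67.191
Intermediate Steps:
G = 6 (G = 6*(3 - 1*2) = 6*(3 - 2) = 6*1 = 6)
w(V) = -5 - 2*V (w(V) = -2*V - 5 = -5 - 2*V)
w(G)*(-2847/1162 - 2587/1722) = (-5 - 2*6)*(-2847/1162 - 2587/1722) = (-5 - 12)*(-2847*1/1162 - 2587*1/1722) = -17*(-2847/1162 - 2587/1722) = -17*(-282451/71463) = 4801667/71463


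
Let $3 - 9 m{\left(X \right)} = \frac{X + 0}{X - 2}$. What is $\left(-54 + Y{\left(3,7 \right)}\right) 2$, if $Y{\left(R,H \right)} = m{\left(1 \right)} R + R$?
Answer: $- \frac{298}{3} \approx -99.333$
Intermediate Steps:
$m{\left(X \right)} = \frac{1}{3} - \frac{X}{9 \left(-2 + X\right)}$ ($m{\left(X \right)} = \frac{1}{3} - \frac{\left(X + 0\right) \frac{1}{X - 2}}{9} = \frac{1}{3} - \frac{X \frac{1}{-2 + X}}{9} = \frac{1}{3} - \frac{X}{9 \left(-2 + X\right)}$)
$Y{\left(R,H \right)} = \frac{13 R}{9}$ ($Y{\left(R,H \right)} = \frac{2 \left(-3 + 1\right)}{9 \left(-2 + 1\right)} R + R = \frac{2}{9} \frac{1}{-1} \left(-2\right) R + R = \frac{2}{9} \left(-1\right) \left(-2\right) R + R = \frac{4 R}{9} + R = \frac{13 R}{9}$)
$\left(-54 + Y{\left(3,7 \right)}\right) 2 = \left(-54 + \frac{13}{9} \cdot 3\right) 2 = \left(-54 + \frac{13}{3}\right) 2 = \left(- \frac{149}{3}\right) 2 = - \frac{298}{3}$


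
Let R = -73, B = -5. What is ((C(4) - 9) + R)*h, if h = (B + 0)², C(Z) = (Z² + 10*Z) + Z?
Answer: -550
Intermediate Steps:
C(Z) = Z² + 11*Z
h = 25 (h = (-5 + 0)² = (-5)² = 25)
((C(4) - 9) + R)*h = ((4*(11 + 4) - 9) - 73)*25 = ((4*15 - 9) - 73)*25 = ((60 - 9) - 73)*25 = (51 - 73)*25 = -22*25 = -550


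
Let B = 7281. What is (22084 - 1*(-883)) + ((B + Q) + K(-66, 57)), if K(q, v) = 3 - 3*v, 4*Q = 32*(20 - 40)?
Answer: 29920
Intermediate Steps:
Q = -160 (Q = (32*(20 - 40))/4 = (32*(-20))/4 = (1/4)*(-640) = -160)
(22084 - 1*(-883)) + ((B + Q) + K(-66, 57)) = (22084 - 1*(-883)) + ((7281 - 160) + (3 - 3*57)) = (22084 + 883) + (7121 + (3 - 171)) = 22967 + (7121 - 168) = 22967 + 6953 = 29920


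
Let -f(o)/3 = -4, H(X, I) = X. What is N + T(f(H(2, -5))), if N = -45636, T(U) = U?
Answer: -45624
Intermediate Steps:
f(o) = 12 (f(o) = -3*(-4) = 12)
N + T(f(H(2, -5))) = -45636 + 12 = -45624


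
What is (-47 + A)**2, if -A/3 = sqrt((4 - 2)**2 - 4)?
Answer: 2209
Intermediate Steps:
A = 0 (A = -3*sqrt((4 - 2)**2 - 4) = -3*sqrt(2**2 - 4) = -3*sqrt(4 - 4) = -3*sqrt(0) = -3*0 = 0)
(-47 + A)**2 = (-47 + 0)**2 = (-47)**2 = 2209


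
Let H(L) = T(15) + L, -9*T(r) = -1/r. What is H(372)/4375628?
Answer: 50221/590709780 ≈ 8.5018e-5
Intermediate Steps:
T(r) = 1/(9*r) (T(r) = -(-1)/(9*r) = 1/(9*r))
H(L) = 1/135 + L (H(L) = (⅑)/15 + L = (⅑)*(1/15) + L = 1/135 + L)
H(372)/4375628 = (1/135 + 372)/4375628 = (50221/135)*(1/4375628) = 50221/590709780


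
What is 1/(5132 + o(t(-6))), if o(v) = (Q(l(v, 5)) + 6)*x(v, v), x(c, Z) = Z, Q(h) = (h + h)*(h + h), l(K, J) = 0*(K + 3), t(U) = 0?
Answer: 1/5132 ≈ 0.00019486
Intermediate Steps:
l(K, J) = 0 (l(K, J) = 0*(3 + K) = 0)
Q(h) = 4*h² (Q(h) = (2*h)*(2*h) = 4*h²)
o(v) = 6*v (o(v) = (4*0² + 6)*v = (4*0 + 6)*v = (0 + 6)*v = 6*v)
1/(5132 + o(t(-6))) = 1/(5132 + 6*0) = 1/(5132 + 0) = 1/5132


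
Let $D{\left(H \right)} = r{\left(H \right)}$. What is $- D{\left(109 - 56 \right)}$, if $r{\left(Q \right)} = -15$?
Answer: $15$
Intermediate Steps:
$D{\left(H \right)} = -15$
$- D{\left(109 - 56 \right)} = \left(-1\right) \left(-15\right) = 15$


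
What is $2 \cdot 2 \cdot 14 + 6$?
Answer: $62$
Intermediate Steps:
$2 \cdot 2 \cdot 14 + 6 = 4 \cdot 14 + 6 = 56 + 6 = 62$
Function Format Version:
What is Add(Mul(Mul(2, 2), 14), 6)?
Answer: 62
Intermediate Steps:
Add(Mul(Mul(2, 2), 14), 6) = Add(Mul(4, 14), 6) = Add(56, 6) = 62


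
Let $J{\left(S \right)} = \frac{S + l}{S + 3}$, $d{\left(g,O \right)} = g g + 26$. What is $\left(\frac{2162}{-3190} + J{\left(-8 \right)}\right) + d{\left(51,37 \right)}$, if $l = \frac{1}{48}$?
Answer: $\frac{201193409}{76560} \approx 2627.9$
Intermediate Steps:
$l = \frac{1}{48} \approx 0.020833$
$d{\left(g,O \right)} = 26 + g^{2}$ ($d{\left(g,O \right)} = g^{2} + 26 = 26 + g^{2}$)
$J{\left(S \right)} = \frac{\frac{1}{48} + S}{3 + S}$ ($J{\left(S \right)} = \frac{S + \frac{1}{48}}{S + 3} = \frac{\frac{1}{48} + S}{3 + S}$)
$\left(\frac{2162}{-3190} + J{\left(-8 \right)}\right) + d{\left(51,37 \right)} = \left(\frac{2162}{-3190} + \frac{\frac{1}{48} - 8}{3 - 8}\right) + \left(26 + 51^{2}\right) = \left(2162 \left(- \frac{1}{3190}\right) + \frac{1}{-5} \left(- \frac{383}{48}\right)\right) + \left(26 + 2601\right) = \left(- \frac{1081}{1595} - - \frac{383}{240}\right) + 2627 = \left(- \frac{1081}{1595} + \frac{383}{240}\right) + 2627 = \frac{70289}{76560} + 2627 = \frac{201193409}{76560}$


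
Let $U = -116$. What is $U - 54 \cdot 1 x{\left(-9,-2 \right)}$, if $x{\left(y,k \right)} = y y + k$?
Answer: $-4382$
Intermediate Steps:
$x{\left(y,k \right)} = k + y^{2}$ ($x{\left(y,k \right)} = y^{2} + k = k + y^{2}$)
$U - 54 \cdot 1 x{\left(-9,-2 \right)} = -116 - 54 \cdot 1 \left(-2 + \left(-9\right)^{2}\right) = -116 - 54 \cdot 1 \left(-2 + 81\right) = -116 - 54 \cdot 1 \cdot 79 = -116 - 4266 = -4382$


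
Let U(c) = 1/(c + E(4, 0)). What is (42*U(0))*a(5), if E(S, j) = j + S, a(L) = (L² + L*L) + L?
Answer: 1155/2 ≈ 577.50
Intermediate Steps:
a(L) = L + 2*L² (a(L) = (L² + L²) + L = 2*L² + L = L + 2*L²)
E(S, j) = S + j
U(c) = 1/(4 + c) (U(c) = 1/(c + (4 + 0)) = 1/(c + 4) = 1/(4 + c))
(42*U(0))*a(5) = (42/(4 + 0))*(5*(1 + 2*5)) = (42/4)*(5*(1 + 10)) = (42*(¼))*(5*11) = (21/2)*55 = 1155/2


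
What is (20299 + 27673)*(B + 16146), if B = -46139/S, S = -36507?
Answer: 657649443244/849 ≈ 7.7462e+8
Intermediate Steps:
B = 1073/849 (B = -46139/(-36507) = -46139*(-1/36507) = 1073/849 ≈ 1.2638)
(20299 + 27673)*(B + 16146) = (20299 + 27673)*(1073/849 + 16146) = 47972*(13709027/849) = 657649443244/849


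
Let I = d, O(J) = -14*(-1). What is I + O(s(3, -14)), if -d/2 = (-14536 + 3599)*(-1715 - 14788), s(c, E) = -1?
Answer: -360986608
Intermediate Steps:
O(J) = 14
d = -360986622 (d = -2*(-14536 + 3599)*(-1715 - 14788) = -(-21874)*(-16503) = -2*180493311 = -360986622)
I = -360986622
I + O(s(3, -14)) = -360986622 + 14 = -360986608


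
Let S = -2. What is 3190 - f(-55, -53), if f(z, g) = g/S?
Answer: 6327/2 ≈ 3163.5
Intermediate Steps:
f(z, g) = -g/2 (f(z, g) = g/(-2) = g*(-1/2) = -g/2)
3190 - f(-55, -53) = 3190 - (-1)*(-53)/2 = 3190 - 1*53/2 = 3190 - 53/2 = 6327/2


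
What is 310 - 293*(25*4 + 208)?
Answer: -89934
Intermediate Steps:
310 - 293*(25*4 + 208) = 310 - 293*(100 + 208) = 310 - 293*308 = 310 - 90244 = -89934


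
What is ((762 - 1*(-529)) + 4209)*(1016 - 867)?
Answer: 819500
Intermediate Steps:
((762 - 1*(-529)) + 4209)*(1016 - 867) = ((762 + 529) + 4209)*149 = (1291 + 4209)*149 = 5500*149 = 819500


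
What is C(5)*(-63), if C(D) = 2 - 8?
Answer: 378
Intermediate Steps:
C(D) = -6
C(5)*(-63) = -6*(-63) = 378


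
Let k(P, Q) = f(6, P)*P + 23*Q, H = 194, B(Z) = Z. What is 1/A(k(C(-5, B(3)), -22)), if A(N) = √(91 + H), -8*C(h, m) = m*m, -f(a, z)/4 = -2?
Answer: √285/285 ≈ 0.059235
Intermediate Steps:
f(a, z) = 8 (f(a, z) = -4*(-2) = 8)
C(h, m) = -m²/8 (C(h, m) = -m*m/8 = -m²/8)
k(P, Q) = 8*P + 23*Q
A(N) = √285 (A(N) = √(91 + 194) = √285)
1/A(k(C(-5, B(3)), -22)) = 1/(√285) = √285/285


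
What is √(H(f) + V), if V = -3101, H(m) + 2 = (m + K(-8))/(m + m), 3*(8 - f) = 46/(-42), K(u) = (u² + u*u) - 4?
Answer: I*√3577922/34 ≈ 55.634*I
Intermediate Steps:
K(u) = -4 + 2*u² (K(u) = (u² + u²) - 4 = 2*u² - 4 = -4 + 2*u²)
f = 527/63 (f = 8 - 46/(3*(-42)) = 8 - 46*(-1)/(3*42) = 8 - ⅓*(-23/21) = 8 + 23/63 = 527/63 ≈ 8.3651)
H(m) = -2 + (124 + m)/(2*m) (H(m) = -2 + (m + (-4 + 2*(-8)²))/(m + m) = -2 + (m + (-4 + 2*64))/((2*m)) = -2 + (m + (-4 + 128))*(1/(2*m)) = -2 + (m + 124)*(1/(2*m)) = -2 + (124 + m)*(1/(2*m)) = -2 + (124 + m)/(2*m))
√(H(f) + V) = √((-3/2 + 62/(527/63)) - 3101) = √((-3/2 + 62*(63/527)) - 3101) = √((-3/2 + 126/17) - 3101) = √(201/34 - 3101) = √(-105233/34) = I*√3577922/34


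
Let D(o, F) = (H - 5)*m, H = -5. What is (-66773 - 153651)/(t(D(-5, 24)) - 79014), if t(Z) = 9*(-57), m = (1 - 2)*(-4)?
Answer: 220424/79527 ≈ 2.7717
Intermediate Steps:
m = 4 (m = -1*(-4) = 4)
D(o, F) = -40 (D(o, F) = (-5 - 5)*4 = -10*4 = -40)
t(Z) = -513
(-66773 - 153651)/(t(D(-5, 24)) - 79014) = (-66773 - 153651)/(-513 - 79014) = -220424/(-79527) = -220424*(-1/79527) = 220424/79527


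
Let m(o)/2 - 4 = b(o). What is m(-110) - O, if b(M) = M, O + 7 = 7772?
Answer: -7977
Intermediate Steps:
O = 7765 (O = -7 + 7772 = 7765)
m(o) = 8 + 2*o
m(-110) - O = (8 + 2*(-110)) - 1*7765 = (8 - 220) - 7765 = -212 - 7765 = -7977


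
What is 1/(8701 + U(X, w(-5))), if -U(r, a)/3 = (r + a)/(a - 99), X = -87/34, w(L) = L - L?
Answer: 374/3254145 ≈ 0.00011493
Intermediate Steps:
w(L) = 0
X = -87/34 (X = -87*1/34 = -87/34 ≈ -2.5588)
U(r, a) = -3*(a + r)/(-99 + a) (U(r, a) = -3*(r + a)/(a - 99) = -3*(a + r)/(-99 + a))
1/(8701 + U(X, w(-5))) = 1/(8701 + 3*(-1*0 - 1*(-87/34))/(-99 + 0)) = 1/(8701 + 3*(0 + 87/34)/(-99)) = 1/(8701 + 3*(-1/99)*(87/34)) = 1/(8701 - 29/374) = 1/(3254145/374) = 374/3254145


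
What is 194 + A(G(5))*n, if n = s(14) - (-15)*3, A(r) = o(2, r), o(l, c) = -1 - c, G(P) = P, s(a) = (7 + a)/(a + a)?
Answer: -161/2 ≈ -80.500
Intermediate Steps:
s(a) = (7 + a)/(2*a) (s(a) = (7 + a)/((2*a)) = (7 + a)*(1/(2*a)) = (7 + a)/(2*a))
A(r) = -1 - r
n = 183/4 (n = (½)*(7 + 14)/14 - (-15)*3 = (½)*(1/14)*21 - 1*(-45) = ¾ + 45 = 183/4 ≈ 45.750)
194 + A(G(5))*n = 194 + (-1 - 1*5)*(183/4) = 194 + (-1 - 5)*(183/4) = 194 - 6*183/4 = 194 - 549/2 = -161/2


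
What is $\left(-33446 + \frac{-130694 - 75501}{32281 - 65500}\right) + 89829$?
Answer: $\frac{1873193072}{33219} \approx 56389.0$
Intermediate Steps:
$\left(-33446 + \frac{-130694 - 75501}{32281 - 65500}\right) + 89829 = \left(-33446 - \frac{206195}{-33219}\right) + 89829 = \left(-33446 - - \frac{206195}{33219}\right) + 89829 = \left(-33446 + \frac{206195}{33219}\right) + 89829 = - \frac{1110836479}{33219} + 89829 = \frac{1873193072}{33219}$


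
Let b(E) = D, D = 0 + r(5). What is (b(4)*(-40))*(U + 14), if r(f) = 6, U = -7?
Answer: -1680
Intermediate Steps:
D = 6 (D = 0 + 6 = 6)
b(E) = 6
(b(4)*(-40))*(U + 14) = (6*(-40))*(-7 + 14) = -240*7 = -1680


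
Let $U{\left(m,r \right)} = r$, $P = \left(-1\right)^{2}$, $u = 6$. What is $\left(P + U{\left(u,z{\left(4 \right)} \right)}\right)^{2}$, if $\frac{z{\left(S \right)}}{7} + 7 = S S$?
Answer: $4096$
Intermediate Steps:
$z{\left(S \right)} = -49 + 7 S^{2}$ ($z{\left(S \right)} = -49 + 7 S S = -49 + 7 S^{2}$)
$P = 1$
$\left(P + U{\left(u,z{\left(4 \right)} \right)}\right)^{2} = \left(1 - \left(49 - 7 \cdot 4^{2}\right)\right)^{2} = \left(1 + \left(-49 + 7 \cdot 16\right)\right)^{2} = \left(1 + \left(-49 + 112\right)\right)^{2} = \left(1 + 63\right)^{2} = 64^{2} = 4096$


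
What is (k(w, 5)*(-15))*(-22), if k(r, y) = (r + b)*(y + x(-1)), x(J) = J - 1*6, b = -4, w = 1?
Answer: 1980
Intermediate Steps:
x(J) = -6 + J (x(J) = J - 6 = -6 + J)
k(r, y) = (-7 + y)*(-4 + r) (k(r, y) = (r - 4)*(y + (-6 - 1)) = (-4 + r)*(y - 7) = (-4 + r)*(-7 + y) = (-7 + y)*(-4 + r))
(k(w, 5)*(-15))*(-22) = ((28 - 7*1 - 4*5 + 1*5)*(-15))*(-22) = ((28 - 7 - 20 + 5)*(-15))*(-22) = (6*(-15))*(-22) = -90*(-22) = 1980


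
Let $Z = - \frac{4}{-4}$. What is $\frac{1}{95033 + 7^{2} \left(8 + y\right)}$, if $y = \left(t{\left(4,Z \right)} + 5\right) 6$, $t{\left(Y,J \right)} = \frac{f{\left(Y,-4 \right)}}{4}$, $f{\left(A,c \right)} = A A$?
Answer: $\frac{1}{98071} \approx 1.0197 \cdot 10^{-5}$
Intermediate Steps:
$Z = 1$ ($Z = \left(-4\right) \left(- \frac{1}{4}\right) = 1$)
$f{\left(A,c \right)} = A^{2}$
$t{\left(Y,J \right)} = \frac{Y^{2}}{4}$
$y = 54$ ($y = \left(\frac{4^{2}}{4} + 5\right) 6 = \left(\frac{1}{4} \cdot 16 + 5\right) 6 = \left(4 + 5\right) 6 = 9 \cdot 6 = 54$)
$\frac{1}{95033 + 7^{2} \left(8 + y\right)} = \frac{1}{95033 + 7^{2} \left(8 + 54\right)} = \frac{1}{95033 + 49 \cdot 62} = \frac{1}{95033 + 3038} = \frac{1}{98071}$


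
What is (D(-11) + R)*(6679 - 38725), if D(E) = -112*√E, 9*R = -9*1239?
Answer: 39704994 + 3589152*I*√11 ≈ 3.9705e+7 + 1.1904e+7*I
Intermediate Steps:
R = -1239 (R = (-9*1239)/9 = (⅑)*(-11151) = -1239)
(D(-11) + R)*(6679 - 38725) = (-112*I*√11 - 1239)*(6679 - 38725) = (-112*I*√11 - 1239)*(-32046) = (-1239 - 112*I*√11)*(-32046) = 39704994 + 3589152*I*√11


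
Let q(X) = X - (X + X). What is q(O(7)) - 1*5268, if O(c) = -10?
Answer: -5258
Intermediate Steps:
q(X) = -X (q(X) = X - 2*X = -X)
q(O(7)) - 1*5268 = -1*(-10) - 1*5268 = 10 - 5268 = -5258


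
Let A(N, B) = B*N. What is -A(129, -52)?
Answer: 6708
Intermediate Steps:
-A(129, -52) = -(-52)*129 = -1*(-6708) = 6708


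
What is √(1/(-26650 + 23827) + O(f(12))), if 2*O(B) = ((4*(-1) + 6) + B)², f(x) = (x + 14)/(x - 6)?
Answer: √639305990/5646 ≈ 4.4783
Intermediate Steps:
f(x) = (14 + x)/(-6 + x)
O(B) = (2 + B)²/2 (O(B) = ((4*(-1) + 6) + B)²/2 = ((-4 + 6) + B)²/2 = (2 + B)²/2)
√(1/(-26650 + 23827) + O(f(12))) = √(1/(-26650 + 23827) + (2 + (14 + 12)/(-6 + 12))²/2) = √(1/(-2823) + (2 + 26/6)²/2) = √(-1/2823 + (2 + (⅙)*26)²/2) = √(-1/2823 + (2 + 13/3)²/2) = √(-1/2823 + (19/3)²/2) = √(-1/2823 + (½)*(361/9)) = √(-1/2823 + 361/18) = √(339695/16938) = √639305990/5646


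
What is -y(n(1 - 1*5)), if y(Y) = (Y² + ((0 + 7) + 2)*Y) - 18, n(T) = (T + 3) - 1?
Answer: 32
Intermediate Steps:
n(T) = 2 + T (n(T) = (3 + T) - 1 = 2 + T)
y(Y) = -18 + Y² + 9*Y (y(Y) = (Y² + (7 + 2)*Y) - 18 = (Y² + 9*Y) - 18 = -18 + Y² + 9*Y)
-y(n(1 - 1*5)) = -(-18 + (2 + (1 - 1*5))² + 9*(2 + (1 - 1*5))) = -(-18 + (2 + (1 - 5))² + 9*(2 + (1 - 5))) = -(-18 + (2 - 4)² + 9*(2 - 4)) = -(-18 + (-2)² + 9*(-2)) = -(-18 + 4 - 18) = -1*(-32) = 32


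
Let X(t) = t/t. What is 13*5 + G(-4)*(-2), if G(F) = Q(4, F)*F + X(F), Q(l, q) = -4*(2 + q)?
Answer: 127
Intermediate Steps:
X(t) = 1
Q(l, q) = -8 - 4*q
G(F) = 1 + F*(-8 - 4*F) (G(F) = (-8 - 4*F)*F + 1 = F*(-8 - 4*F) + 1 = 1 + F*(-8 - 4*F))
13*5 + G(-4)*(-2) = 13*5 + (1 - 4*(-4)*(2 - 4))*(-2) = 65 + (1 - 4*(-4)*(-2))*(-2) = 65 + (1 - 32)*(-2) = 65 - 31*(-2) = 65 + 62 = 127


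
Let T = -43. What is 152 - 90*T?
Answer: 4022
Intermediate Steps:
152 - 90*T = 152 - 90*(-43) = 152 + 3870 = 4022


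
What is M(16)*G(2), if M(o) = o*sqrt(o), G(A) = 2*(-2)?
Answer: -256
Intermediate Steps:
G(A) = -4
M(o) = o**(3/2)
M(16)*G(2) = 16**(3/2)*(-4) = 64*(-4) = -256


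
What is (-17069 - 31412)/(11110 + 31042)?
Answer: -48481/42152 ≈ -1.1501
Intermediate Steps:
(-17069 - 31412)/(11110 + 31042) = -48481/42152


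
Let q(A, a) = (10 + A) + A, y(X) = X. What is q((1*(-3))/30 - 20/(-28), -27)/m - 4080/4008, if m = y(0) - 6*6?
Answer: -93277/70140 ≈ -1.3299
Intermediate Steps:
q(A, a) = 10 + 2*A
m = -36 (m = 0 - 6*6 = 0 - 36 = -36)
q((1*(-3))/30 - 20/(-28), -27)/m - 4080/4008 = (10 + 2*((1*(-3))/30 - 20/(-28)))/(-36) - 4080/4008 = (10 + 2*(-3*1/30 - 20*(-1/28)))*(-1/36) - 4080*1/4008 = (10 + 2*(-⅒ + 5/7))*(-1/36) - 170/167 = (10 + 2*(43/70))*(-1/36) - 170/167 = (10 + 43/35)*(-1/36) - 170/167 = (393/35)*(-1/36) - 170/167 = -131/420 - 170/167 = -93277/70140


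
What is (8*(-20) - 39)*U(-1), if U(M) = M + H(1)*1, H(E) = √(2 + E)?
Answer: 199 - 199*√3 ≈ -145.68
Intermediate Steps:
U(M) = M + √3 (U(M) = M + √(2 + 1)*1 = M + √3*1 = M + √3)
(8*(-20) - 39)*U(-1) = (8*(-20) - 39)*(-1 + √3) = (-160 - 39)*(-1 + √3) = -199*(-1 + √3) = 199 - 199*√3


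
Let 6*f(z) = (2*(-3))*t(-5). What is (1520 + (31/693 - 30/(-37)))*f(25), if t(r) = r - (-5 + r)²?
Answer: 194981285/1221 ≈ 1.5969e+5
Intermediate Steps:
f(z) = 105 (f(z) = ((2*(-3))*(-5 - (-5 - 5)²))/6 = (-6*(-5 - 1*(-10)²))/6 = (-6*(-5 - 1*100))/6 = (-6*(-5 - 100))/6 = (-6*(-105))/6 = (⅙)*630 = 105)
(1520 + (31/693 - 30/(-37)))*f(25) = (1520 + (31/693 - 30/(-37)))*105 = (1520 + (31*(1/693) - 30*(-1/37)))*105 = (1520 + (31/693 + 30/37))*105 = (1520 + 21937/25641)*105 = (38996257/25641)*105 = 194981285/1221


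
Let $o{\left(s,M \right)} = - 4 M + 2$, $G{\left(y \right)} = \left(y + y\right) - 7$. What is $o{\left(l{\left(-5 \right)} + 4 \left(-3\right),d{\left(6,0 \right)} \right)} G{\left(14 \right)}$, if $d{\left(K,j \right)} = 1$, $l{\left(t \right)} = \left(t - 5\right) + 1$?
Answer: $-42$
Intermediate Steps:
$G{\left(y \right)} = -7 + 2 y$ ($G{\left(y \right)} = 2 y - 7 = -7 + 2 y$)
$l{\left(t \right)} = -4 + t$ ($l{\left(t \right)} = \left(-5 + t\right) + 1 = -4 + t$)
$o{\left(s,M \right)} = 2 - 4 M$
$o{\left(l{\left(-5 \right)} + 4 \left(-3\right),d{\left(6,0 \right)} \right)} G{\left(14 \right)} = \left(2 - 4\right) \left(-7 + 2 \cdot 14\right) = \left(2 - 4\right) \left(-7 + 28\right) = \left(-2\right) 21 = -42$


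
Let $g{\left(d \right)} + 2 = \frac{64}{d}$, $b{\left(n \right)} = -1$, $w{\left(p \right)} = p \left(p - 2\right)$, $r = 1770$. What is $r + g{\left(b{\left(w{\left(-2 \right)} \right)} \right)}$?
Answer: $1704$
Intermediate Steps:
$w{\left(p \right)} = p \left(-2 + p\right)$
$g{\left(d \right)} = -2 + \frac{64}{d}$
$r + g{\left(b{\left(w{\left(-2 \right)} \right)} \right)} = 1770 + \left(-2 + \frac{64}{-1}\right) = 1770 + \left(-2 + 64 \left(-1\right)\right) = 1770 - 66 = 1704$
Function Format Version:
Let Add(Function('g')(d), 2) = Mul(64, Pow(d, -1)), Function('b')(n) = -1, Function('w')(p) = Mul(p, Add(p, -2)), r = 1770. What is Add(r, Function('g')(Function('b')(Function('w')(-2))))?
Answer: 1704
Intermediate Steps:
Function('w')(p) = Mul(p, Add(-2, p))
Function('g')(d) = Add(-2, Mul(64, Pow(d, -1)))
Add(r, Function('g')(Function('b')(Function('w')(-2)))) = Add(1770, Add(-2, Mul(64, Pow(-1, -1)))) = Add(1770, Add(-2, Mul(64, -1))) = Add(1770, Add(-2, -64)) = Add(1770, -66) = 1704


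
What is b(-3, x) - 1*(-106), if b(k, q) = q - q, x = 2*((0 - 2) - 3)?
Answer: 106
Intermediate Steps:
x = -10 (x = 2*(-2 - 3) = 2*(-5) = -10)
b(k, q) = 0
b(-3, x) - 1*(-106) = 0 - 1*(-106) = 0 + 106 = 106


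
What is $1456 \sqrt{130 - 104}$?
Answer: $1456 \sqrt{26} \approx 7424.2$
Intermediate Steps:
$1456 \sqrt{130 - 104} = 1456 \sqrt{26}$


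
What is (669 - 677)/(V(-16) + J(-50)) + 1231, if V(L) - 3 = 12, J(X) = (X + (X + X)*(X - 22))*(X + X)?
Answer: 880146543/714985 ≈ 1231.0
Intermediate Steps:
J(X) = 2*X*(X + 2*X*(-22 + X)) (J(X) = (X + (2*X)*(-22 + X))*(2*X) = (X + 2*X*(-22 + X))*(2*X) = 2*X*(X + 2*X*(-22 + X)))
V(L) = 15 (V(L) = 3 + 12 = 15)
(669 - 677)/(V(-16) + J(-50)) + 1231 = (669 - 677)/(15 + (-50)**2*(-86 + 4*(-50))) + 1231 = -8/(15 + 2500*(-86 - 200)) + 1231 = -8/(15 + 2500*(-286)) + 1231 = -8/(15 - 715000) + 1231 = -8/(-714985) + 1231 = -8*(-1/714985) + 1231 = 8/714985 + 1231 = 880146543/714985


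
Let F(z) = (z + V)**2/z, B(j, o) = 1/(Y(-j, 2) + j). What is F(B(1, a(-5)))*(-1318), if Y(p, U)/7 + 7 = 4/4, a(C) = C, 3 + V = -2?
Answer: 55930648/41 ≈ 1.3642e+6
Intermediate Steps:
V = -5 (V = -3 - 2 = -5)
Y(p, U) = -42 (Y(p, U) = -49 + 7*(4/4) = -49 + 7*(4*(1/4)) = -49 + 7*1 = -49 + 7 = -42)
B(j, o) = 1/(-42 + j)
F(z) = (-5 + z)**2/z (F(z) = (z - 5)**2/z = (-5 + z)**2/z)
F(B(1, a(-5)))*(-1318) = ((-5 + 1/(-42 + 1))**2/(1/(-42 + 1)))*(-1318) = ((-5 + 1/(-41))**2/(1/(-41)))*(-1318) = ((-5 - 1/41)**2/(-1/41))*(-1318) = -41*(-206/41)**2*(-1318) = -41*42436/1681*(-1318) = -42436/41*(-1318) = 55930648/41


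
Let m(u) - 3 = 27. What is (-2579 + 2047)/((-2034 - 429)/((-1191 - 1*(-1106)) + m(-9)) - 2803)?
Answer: 14630/75851 ≈ 0.19288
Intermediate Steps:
m(u) = 30 (m(u) = 3 + 27 = 30)
(-2579 + 2047)/((-2034 - 429)/((-1191 - 1*(-1106)) + m(-9)) - 2803) = (-2579 + 2047)/((-2034 - 429)/((-1191 - 1*(-1106)) + 30) - 2803) = -532/(-2463/((-1191 + 1106) + 30) - 2803) = -532/(-2463/(-85 + 30) - 2803) = -532/(-2463/(-55) - 2803) = -532/(-2463*(-1/55) - 2803) = -532/(2463/55 - 2803) = -532/(-151702/55) = -532*(-55/151702) = 14630/75851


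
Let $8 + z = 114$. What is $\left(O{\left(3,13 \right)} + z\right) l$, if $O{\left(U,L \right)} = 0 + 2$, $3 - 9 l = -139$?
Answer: $1704$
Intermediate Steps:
$z = 106$ ($z = -8 + 114 = 106$)
$l = \frac{142}{9}$ ($l = \frac{1}{3} - - \frac{139}{9} = \frac{1}{3} + \frac{139}{9} = \frac{142}{9} \approx 15.778$)
$O{\left(U,L \right)} = 2$
$\left(O{\left(3,13 \right)} + z\right) l = \left(2 + 106\right) \frac{142}{9} = 108 \cdot \frac{142}{9} = 1704$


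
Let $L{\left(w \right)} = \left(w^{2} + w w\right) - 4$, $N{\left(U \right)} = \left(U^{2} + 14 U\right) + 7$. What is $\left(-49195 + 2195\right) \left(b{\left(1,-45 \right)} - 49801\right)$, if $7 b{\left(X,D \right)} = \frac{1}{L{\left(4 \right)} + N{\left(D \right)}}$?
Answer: $\frac{2342987642300}{1001} \approx 2.3406 \cdot 10^{9}$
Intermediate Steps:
$N{\left(U \right)} = 7 + U^{2} + 14 U$
$L{\left(w \right)} = -4 + 2 w^{2}$ ($L{\left(w \right)} = \left(w^{2} + w^{2}\right) - 4 = 2 w^{2} - 4 = -4 + 2 w^{2}$)
$b{\left(X,D \right)} = \frac{1}{7 \left(35 + D^{2} + 14 D\right)}$ ($b{\left(X,D \right)} = \frac{1}{7 \left(\left(-4 + 2 \cdot 4^{2}\right) + \left(7 + D^{2} + 14 D\right)\right)} = \frac{1}{7 \left(\left(-4 + 2 \cdot 16\right) + \left(7 + D^{2} + 14 D\right)\right)} = \frac{1}{7 \left(\left(-4 + 32\right) + \left(7 + D^{2} + 14 D\right)\right)} = \frac{1}{7 \left(28 + \left(7 + D^{2} + 14 D\right)\right)} = \frac{1}{7 \left(35 + D^{2} + 14 D\right)}$)
$\left(-49195 + 2195\right) \left(b{\left(1,-45 \right)} - 49801\right) = \left(-49195 + 2195\right) \left(\frac{1}{7 \left(35 + \left(-45\right)^{2} + 14 \left(-45\right)\right)} - 49801\right) = - 47000 \left(\frac{1}{7 \left(35 + 2025 - 630\right)} - 49801\right) = - 47000 \left(\frac{1}{7 \cdot 1430} - 49801\right) = - 47000 \left(\frac{1}{7} \cdot \frac{1}{1430} - 49801\right) = - 47000 \left(\frac{1}{10010} - 49801\right) = \left(-47000\right) \left(- \frac{498508009}{10010}\right) = \frac{2342987642300}{1001}$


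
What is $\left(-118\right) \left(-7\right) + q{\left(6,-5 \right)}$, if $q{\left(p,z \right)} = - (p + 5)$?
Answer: $815$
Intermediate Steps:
$q{\left(p,z \right)} = -5 - p$ ($q{\left(p,z \right)} = - (5 + p) = -5 - p$)
$\left(-118\right) \left(-7\right) + q{\left(6,-5 \right)} = \left(-118\right) \left(-7\right) - 11 = 826 - 11 = 815$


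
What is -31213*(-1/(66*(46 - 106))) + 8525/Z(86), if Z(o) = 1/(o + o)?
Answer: 5806516787/3960 ≈ 1.4663e+6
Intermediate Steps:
Z(o) = 1/(2*o)
-31213*(-1/(66*(46 - 106))) + 8525/Z(86) = -31213*(-1/(66*(46 - 106))) + 8525/(((½)/86)) = -31213/((-66*(-60))) + 8525/(((½)*(1/86))) = -31213/3960 + 8525/(1/172) = -31213*1/3960 + 8525*172 = -31213/3960 + 1466300 = 5806516787/3960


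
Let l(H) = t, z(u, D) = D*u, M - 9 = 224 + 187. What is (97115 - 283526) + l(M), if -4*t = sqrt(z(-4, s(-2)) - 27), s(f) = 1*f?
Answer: -186411 - I*sqrt(19)/4 ≈ -1.8641e+5 - 1.0897*I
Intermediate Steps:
s(f) = f
M = 420 (M = 9 + (224 + 187) = 9 + 411 = 420)
t = -I*sqrt(19)/4 (t = -sqrt(-2*(-4) - 27)/4 = -sqrt(8 - 27)/4 = -I*sqrt(19)/4 ≈ -1.0897*I)
l(H) = -I*sqrt(19)/4
(97115 - 283526) + l(M) = (97115 - 283526) - I*sqrt(19)/4 = -186411 - I*sqrt(19)/4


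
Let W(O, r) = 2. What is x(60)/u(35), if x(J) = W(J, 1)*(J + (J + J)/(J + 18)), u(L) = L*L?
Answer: 64/637 ≈ 0.10047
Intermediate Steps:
u(L) = L²
x(J) = 2*J + 4*J/(18 + J) (x(J) = 2*(J + (J + J)/(J + 18)) = 2*(J + (2*J)/(18 + J)) = 2*(J + 2*J/(18 + J)) = 2*J + 4*J/(18 + J))
x(60)/u(35) = (2*60*(20 + 60)/(18 + 60))/(35²) = (2*60*80/78)/1225 = (2*60*(1/78)*80)*(1/1225) = (1600/13)*(1/1225) = 64/637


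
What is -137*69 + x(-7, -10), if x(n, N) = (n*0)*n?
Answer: -9453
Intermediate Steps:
x(n, N) = 0 (x(n, N) = 0*n = 0)
-137*69 + x(-7, -10) = -137*69 + 0 = -9453 + 0 = -9453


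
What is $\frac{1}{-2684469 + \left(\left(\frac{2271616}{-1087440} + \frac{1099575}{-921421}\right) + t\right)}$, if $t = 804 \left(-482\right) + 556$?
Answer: $- \frac{62624378265}{192347288554912636} \approx -3.2558 \cdot 10^{-7}$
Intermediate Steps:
$t = -386972$ ($t = -387528 + 556 = -386972$)
$\frac{1}{-2684469 + \left(\left(\frac{2271616}{-1087440} + \frac{1099575}{-921421}\right) + t\right)} = \frac{1}{-2684469 + \left(\left(\frac{2271616}{-1087440} + \frac{1099575}{-921421}\right) - 386972\right)} = \frac{1}{-2684469 + \left(\left(2271616 \left(- \frac{1}{1087440}\right) + 1099575 \left(- \frac{1}{921421}\right)\right) - 386972\right)} = \frac{1}{-2684469 - \frac{24234086458246351}{62624378265}} = \frac{1}{- \frac{192347288554912636}{62624378265}} = - \frac{62624378265}{192347288554912636}$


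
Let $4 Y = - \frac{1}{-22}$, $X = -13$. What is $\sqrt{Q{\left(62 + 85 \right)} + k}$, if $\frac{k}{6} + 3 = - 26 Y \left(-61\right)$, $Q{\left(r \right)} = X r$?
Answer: $\frac{3 i \sqrt{97922}}{22} \approx 42.672 i$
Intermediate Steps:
$Y = \frac{1}{88}$ ($Y = \frac{\left(-1\right) \frac{1}{-22}}{4} = \frac{\left(-1\right) \left(- \frac{1}{22}\right)}{4} = \frac{1}{4} \cdot \frac{1}{22} = \frac{1}{88} \approx 0.011364$)
$Q{\left(r \right)} = - 13 r$
$k = \frac{1983}{22}$ ($k = -18 + 6 \left(-26\right) \frac{1}{88} \left(-61\right) = -18 + 6 \left(\left(- \frac{13}{44}\right) \left(-61\right)\right) = -18 + 6 \cdot \frac{793}{44} = -18 + \frac{2379}{22} = \frac{1983}{22} \approx 90.136$)
$\sqrt{Q{\left(62 + 85 \right)} + k} = \sqrt{- 13 \left(62 + 85\right) + \frac{1983}{22}} = \sqrt{\left(-13\right) 147 + \frac{1983}{22}} = \sqrt{-1911 + \frac{1983}{22}} = \sqrt{- \frac{40059}{22}} = \frac{3 i \sqrt{97922}}{22}$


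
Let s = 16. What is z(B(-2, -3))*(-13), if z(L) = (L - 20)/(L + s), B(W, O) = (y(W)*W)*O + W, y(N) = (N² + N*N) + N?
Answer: -91/25 ≈ -3.6400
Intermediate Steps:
y(N) = N + 2*N² (y(N) = (N² + N²) + N = 2*N² + N = N + 2*N²)
B(W, O) = W + O*W²*(1 + 2*W) (B(W, O) = ((W*(1 + 2*W))*W)*O + W = (W²*(1 + 2*W))*O + W = O*W²*(1 + 2*W) + W = W + O*W²*(1 + 2*W))
z(L) = (-20 + L)/(16 + L) (z(L) = (L - 20)/(L + 16) = (-20 + L)/(16 + L))
z(B(-2, -3))*(-13) = ((-20 - 2*(1 - 3*(-2)*(1 + 2*(-2))))/(16 - 2*(1 - 3*(-2)*(1 + 2*(-2)))))*(-13) = ((-20 - 2*(1 - 3*(-2)*(1 - 4)))/(16 - 2*(1 - 3*(-2)*(1 - 4))))*(-13) = ((-20 - 2*(1 - 3*(-2)*(-3)))/(16 - 2*(1 - 3*(-2)*(-3))))*(-13) = ((-20 - 2*(1 - 18))/(16 - 2*(1 - 18)))*(-13) = ((-20 - 2*(-17))/(16 - 2*(-17)))*(-13) = ((-20 + 34)/(16 + 34))*(-13) = (14/50)*(-13) = ((1/50)*14)*(-13) = (7/25)*(-13) = -91/25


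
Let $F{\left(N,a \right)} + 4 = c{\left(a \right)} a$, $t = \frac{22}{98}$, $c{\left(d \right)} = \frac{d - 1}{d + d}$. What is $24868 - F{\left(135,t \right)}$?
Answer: $\frac{1218747}{49} \approx 24872.0$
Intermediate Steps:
$c{\left(d \right)} = \frac{-1 + d}{2 d}$
$t = \frac{11}{49}$ ($t = 22 \cdot \frac{1}{98} = \frac{11}{49} \approx 0.22449$)
$F{\left(N,a \right)} = - \frac{9}{2} + \frac{a}{2}$ ($F{\left(N,a \right)} = -4 + \frac{-1 + a}{2 a} a = -4 + \left(- \frac{1}{2} + \frac{a}{2}\right) = - \frac{9}{2} + \frac{a}{2}$)
$24868 - F{\left(135,t \right)} = 24868 - \left(- \frac{9}{2} + \frac{1}{2} \cdot \frac{11}{49}\right) = 24868 - \left(- \frac{9}{2} + \frac{11}{98}\right) = 24868 - - \frac{215}{49} = 24868 + \frac{215}{49} = \frac{1218747}{49}$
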